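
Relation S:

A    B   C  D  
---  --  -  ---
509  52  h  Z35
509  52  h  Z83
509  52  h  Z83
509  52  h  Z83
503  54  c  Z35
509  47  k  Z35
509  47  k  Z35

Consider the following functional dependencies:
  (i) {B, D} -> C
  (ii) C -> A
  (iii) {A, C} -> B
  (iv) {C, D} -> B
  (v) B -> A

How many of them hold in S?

(i) {B, D} -> C: every LHS value maps to a single RHS value — holds.
(ii) C -> A: every LHS value maps to a single RHS value — holds.
(iii) {A, C} -> B: every LHS value maps to a single RHS value — holds.
(iv) {C, D} -> B: every LHS value maps to a single RHS value — holds.
(v) B -> A: every LHS value maps to a single RHS value — holds.
5 of the 5 dependencies hold.

5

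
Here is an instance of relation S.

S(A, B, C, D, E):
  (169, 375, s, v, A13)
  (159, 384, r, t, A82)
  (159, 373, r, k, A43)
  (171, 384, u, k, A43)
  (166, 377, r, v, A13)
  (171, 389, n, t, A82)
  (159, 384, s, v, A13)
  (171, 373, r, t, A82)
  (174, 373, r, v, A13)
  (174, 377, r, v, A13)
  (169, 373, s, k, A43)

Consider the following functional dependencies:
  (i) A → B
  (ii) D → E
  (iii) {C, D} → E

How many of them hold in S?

(i) A → B: A=169: 2 rows → B takes values {375, 373} — violation; A=159: 3 rows → B takes values {384, 373} — violation; A=171: 3 rows → B takes values {384, 389, 373} — violation; A=174: 2 rows → B takes values {373, 377} — violation — fails.
(ii) D → E: every LHS value maps to a single RHS value — holds.
(iii) {C, D} → E: every LHS value maps to a single RHS value — holds.
2 of the 3 dependencies hold.

2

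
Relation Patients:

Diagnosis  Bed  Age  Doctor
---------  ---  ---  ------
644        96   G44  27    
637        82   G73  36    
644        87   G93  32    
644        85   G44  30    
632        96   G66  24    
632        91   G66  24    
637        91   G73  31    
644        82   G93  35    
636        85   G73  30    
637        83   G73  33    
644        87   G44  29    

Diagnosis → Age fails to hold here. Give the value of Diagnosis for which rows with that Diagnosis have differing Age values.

644

Diagnosis=644: 5 rows → Age takes values {G44, G93} — violation
Diagnosis=637: 3 rows → Age = G73, G73, G73 ✓
Diagnosis=632: 2 rows → Age = G66, G66 ✓
Diagnosis=636: 1 row → Age = G73 ✓
The only Diagnosis value with inconsistent Age is Diagnosis=644.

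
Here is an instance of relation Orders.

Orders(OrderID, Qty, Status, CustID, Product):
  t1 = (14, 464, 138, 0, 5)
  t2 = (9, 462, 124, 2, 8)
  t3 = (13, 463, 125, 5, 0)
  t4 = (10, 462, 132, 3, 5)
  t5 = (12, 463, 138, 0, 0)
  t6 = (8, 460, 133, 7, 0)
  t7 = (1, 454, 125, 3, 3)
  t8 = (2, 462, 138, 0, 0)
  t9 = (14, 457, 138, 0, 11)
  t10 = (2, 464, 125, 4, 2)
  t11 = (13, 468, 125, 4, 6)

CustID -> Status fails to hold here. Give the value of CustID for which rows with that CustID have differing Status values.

CustID=0: rows 1, 5, 8, 9 → Status = 138, 138, 138, 138 ✓
CustID=2: row 2 → Status = 124 ✓
CustID=5: row 3 → Status = 125 ✓
CustID=3: rows 4, 7 → Status takes values {132, 125} — violation
CustID=7: row 6 → Status = 133 ✓
CustID=4: rows 10, 11 → Status = 125, 125 ✓
The only CustID value with inconsistent Status is CustID=3.

3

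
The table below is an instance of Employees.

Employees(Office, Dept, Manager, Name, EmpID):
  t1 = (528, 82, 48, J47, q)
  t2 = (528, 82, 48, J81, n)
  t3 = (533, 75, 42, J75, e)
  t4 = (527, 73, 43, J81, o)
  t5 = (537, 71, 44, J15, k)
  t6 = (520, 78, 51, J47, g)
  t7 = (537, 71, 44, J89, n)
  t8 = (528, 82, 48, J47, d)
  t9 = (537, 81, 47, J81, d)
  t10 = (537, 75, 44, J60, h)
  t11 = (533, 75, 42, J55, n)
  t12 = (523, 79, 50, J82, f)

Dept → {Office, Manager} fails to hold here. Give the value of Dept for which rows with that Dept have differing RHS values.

75

Dept=82: rows 1, 2, 8 → {Office,Manager} = (528, 48), (528, 48), (528, 48) ✓
Dept=75: rows 3, 10, 11 → {Office,Manager} takes values {(533, 42), (537, 44)} — violation
Dept=73: row 4 → {Office,Manager} = (527, 43) ✓
Dept=71: rows 5, 7 → {Office,Manager} = (537, 44), (537, 44) ✓
Dept=78: row 6 → {Office,Manager} = (520, 51) ✓
Dept=81: row 9 → {Office,Manager} = (537, 47) ✓
Dept=79: row 12 → {Office,Manager} = (523, 50) ✓
The only Dept value with inconsistent RHS is Dept=75.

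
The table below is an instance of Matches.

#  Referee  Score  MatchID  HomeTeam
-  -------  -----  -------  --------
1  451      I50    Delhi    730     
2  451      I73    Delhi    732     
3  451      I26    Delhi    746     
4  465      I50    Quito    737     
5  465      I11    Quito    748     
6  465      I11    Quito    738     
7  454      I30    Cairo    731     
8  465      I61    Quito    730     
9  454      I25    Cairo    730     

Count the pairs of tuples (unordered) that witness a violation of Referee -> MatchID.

0

Referee=451: all 3 rows agree on MatchID — 0 pairs.
Referee=465: all 4 rows agree on MatchID — 0 pairs.
Referee=454: all 2 rows agree on MatchID — 0 pairs.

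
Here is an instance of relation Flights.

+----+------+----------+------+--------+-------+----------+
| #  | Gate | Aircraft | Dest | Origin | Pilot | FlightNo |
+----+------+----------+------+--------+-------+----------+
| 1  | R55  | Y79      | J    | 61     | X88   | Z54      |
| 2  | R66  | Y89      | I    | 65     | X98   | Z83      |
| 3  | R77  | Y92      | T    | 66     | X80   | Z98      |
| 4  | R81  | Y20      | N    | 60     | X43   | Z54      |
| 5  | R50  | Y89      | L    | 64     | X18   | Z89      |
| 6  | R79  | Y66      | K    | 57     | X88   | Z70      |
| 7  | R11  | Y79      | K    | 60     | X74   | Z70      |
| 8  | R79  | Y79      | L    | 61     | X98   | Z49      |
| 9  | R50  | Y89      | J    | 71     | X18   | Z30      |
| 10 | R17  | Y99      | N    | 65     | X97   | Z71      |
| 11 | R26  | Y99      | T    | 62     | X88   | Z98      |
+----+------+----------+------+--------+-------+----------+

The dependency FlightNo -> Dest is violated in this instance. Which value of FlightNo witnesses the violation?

FlightNo=Z54: rows 1, 4 → Dest takes values {J, N} — violation
FlightNo=Z83: row 2 → Dest = I ✓
FlightNo=Z98: rows 3, 11 → Dest = T, T ✓
FlightNo=Z89: row 5 → Dest = L ✓
FlightNo=Z70: rows 6, 7 → Dest = K, K ✓
FlightNo=Z49: row 8 → Dest = L ✓
FlightNo=Z30: row 9 → Dest = J ✓
FlightNo=Z71: row 10 → Dest = N ✓
The only FlightNo value with inconsistent Dest is FlightNo=Z54.

Z54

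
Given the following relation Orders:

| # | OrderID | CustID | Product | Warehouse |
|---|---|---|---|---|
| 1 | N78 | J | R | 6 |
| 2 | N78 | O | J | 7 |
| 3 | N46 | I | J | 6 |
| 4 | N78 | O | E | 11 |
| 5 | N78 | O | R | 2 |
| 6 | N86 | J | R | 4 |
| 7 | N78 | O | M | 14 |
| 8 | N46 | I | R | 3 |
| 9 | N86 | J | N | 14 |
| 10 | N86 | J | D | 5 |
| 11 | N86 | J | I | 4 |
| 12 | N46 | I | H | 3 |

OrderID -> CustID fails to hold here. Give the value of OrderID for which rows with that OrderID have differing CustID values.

N78

OrderID=N78: rows 1, 2, 4, 5, 7 → CustID takes values {J, O} — violation
OrderID=N46: rows 3, 8, 12 → CustID = I, I, I ✓
OrderID=N86: rows 6, 9, 10, 11 → CustID = J, J, J, J ✓
The only OrderID value with inconsistent CustID is OrderID=N78.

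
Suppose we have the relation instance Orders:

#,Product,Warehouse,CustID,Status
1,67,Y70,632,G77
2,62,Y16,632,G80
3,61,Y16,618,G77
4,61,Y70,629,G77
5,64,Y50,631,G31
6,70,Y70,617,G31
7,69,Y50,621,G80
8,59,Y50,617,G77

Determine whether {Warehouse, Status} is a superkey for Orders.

Rows 1 and 4 have the same {Warehouse, Status} value (Warehouse=Y70, Status=G77) but are distinct tuples, so {Warehouse, Status} does not determine every attribute — not a superkey.

No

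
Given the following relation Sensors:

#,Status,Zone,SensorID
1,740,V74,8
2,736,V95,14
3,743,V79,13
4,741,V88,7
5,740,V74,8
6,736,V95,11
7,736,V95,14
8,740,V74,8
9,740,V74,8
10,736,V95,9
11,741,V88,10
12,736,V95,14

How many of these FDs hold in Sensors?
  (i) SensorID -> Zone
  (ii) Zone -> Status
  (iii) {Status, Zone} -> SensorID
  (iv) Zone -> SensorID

2

(i) SensorID -> Zone: every LHS value maps to a single RHS value — holds.
(ii) Zone -> Status: every LHS value maps to a single RHS value — holds.
(iii) {Status, Zone} -> SensorID: (Status=736, Zone=V95): rows 2, 6, 7, 10, 12 → SensorID takes values {14, 11, 9} — violation; (Status=741, Zone=V88): rows 4, 11 → SensorID takes values {7, 10} — violation — fails.
(iv) Zone -> SensorID: Zone=V95: rows 2, 6, 7, 10, 12 → SensorID takes values {14, 11, 9} — violation; Zone=V88: rows 4, 11 → SensorID takes values {7, 10} — violation — fails.
2 of the 4 dependencies hold.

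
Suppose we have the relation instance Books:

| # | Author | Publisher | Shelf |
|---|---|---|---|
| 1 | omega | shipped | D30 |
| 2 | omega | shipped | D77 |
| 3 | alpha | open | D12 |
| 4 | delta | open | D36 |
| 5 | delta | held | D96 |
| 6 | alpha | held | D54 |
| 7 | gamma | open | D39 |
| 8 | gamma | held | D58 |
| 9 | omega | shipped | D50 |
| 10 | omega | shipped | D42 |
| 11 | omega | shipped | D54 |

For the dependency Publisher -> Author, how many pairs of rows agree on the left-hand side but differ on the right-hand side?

6

Publisher=shipped: all 5 rows agree on Author — 0 pairs.
Publisher=open: violating pairs (3,4), (3,7), (4,7) — 3 pairs.
Publisher=held: violating pairs (5,6), (5,8), (6,8) — 3 pairs.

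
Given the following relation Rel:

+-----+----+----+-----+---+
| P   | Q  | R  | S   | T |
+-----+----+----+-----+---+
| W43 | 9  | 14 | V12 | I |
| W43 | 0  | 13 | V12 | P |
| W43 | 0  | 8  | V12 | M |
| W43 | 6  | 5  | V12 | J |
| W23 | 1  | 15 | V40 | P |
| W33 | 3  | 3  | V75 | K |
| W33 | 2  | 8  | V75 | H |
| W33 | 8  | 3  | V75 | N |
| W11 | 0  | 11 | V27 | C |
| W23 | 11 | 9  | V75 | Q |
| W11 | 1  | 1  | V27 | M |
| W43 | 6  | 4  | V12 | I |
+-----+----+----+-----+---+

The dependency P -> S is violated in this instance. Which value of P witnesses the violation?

P=W43: 5 rows → S = V12, V12, V12, V12, V12 ✓
P=W23: 2 rows → S takes values {V40, V75} — violation
P=W33: 3 rows → S = V75, V75, V75 ✓
P=W11: 2 rows → S = V27, V27 ✓
The only P value with inconsistent S is P=W23.

W23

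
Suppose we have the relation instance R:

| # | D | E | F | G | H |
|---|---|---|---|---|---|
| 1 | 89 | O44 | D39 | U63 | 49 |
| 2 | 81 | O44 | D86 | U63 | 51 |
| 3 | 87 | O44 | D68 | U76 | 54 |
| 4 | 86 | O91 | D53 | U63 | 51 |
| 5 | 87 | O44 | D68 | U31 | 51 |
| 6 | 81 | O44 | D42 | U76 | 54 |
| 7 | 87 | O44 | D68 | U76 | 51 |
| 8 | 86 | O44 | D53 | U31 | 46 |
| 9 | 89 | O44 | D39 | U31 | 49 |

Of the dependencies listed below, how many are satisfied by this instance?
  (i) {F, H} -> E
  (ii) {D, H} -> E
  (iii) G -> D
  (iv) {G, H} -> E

(i) {F, H} -> E: every LHS value maps to a single RHS value — holds.
(ii) {D, H} -> E: every LHS value maps to a single RHS value — holds.
(iii) G -> D: G=U63: rows 1, 2, 4 → D takes values {89, 81, 86} — violation; G=U76: rows 3, 6, 7 → D takes values {87, 81} — violation; G=U31: rows 5, 8, 9 → D takes values {87, 86, 89} — violation — fails.
(iv) {G, H} -> E: (G=U63, H=51): rows 2, 4 → E takes values {O44, O91} — violation — fails.
2 of the 4 dependencies hold.

2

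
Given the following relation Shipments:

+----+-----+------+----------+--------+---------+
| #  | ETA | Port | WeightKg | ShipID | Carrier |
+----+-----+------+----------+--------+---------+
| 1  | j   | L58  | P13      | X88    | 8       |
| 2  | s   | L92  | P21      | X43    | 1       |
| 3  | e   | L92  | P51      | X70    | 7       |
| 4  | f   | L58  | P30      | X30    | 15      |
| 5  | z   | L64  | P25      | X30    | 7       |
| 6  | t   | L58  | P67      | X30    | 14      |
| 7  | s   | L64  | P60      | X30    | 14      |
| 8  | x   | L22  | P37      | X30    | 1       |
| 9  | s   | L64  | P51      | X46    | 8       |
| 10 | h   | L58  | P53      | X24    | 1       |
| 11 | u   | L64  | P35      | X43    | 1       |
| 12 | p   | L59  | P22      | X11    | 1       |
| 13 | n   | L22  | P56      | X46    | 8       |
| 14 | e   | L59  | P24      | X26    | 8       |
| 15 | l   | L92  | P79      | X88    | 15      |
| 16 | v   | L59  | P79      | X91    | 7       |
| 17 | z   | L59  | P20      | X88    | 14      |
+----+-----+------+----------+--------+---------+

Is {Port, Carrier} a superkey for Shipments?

All 17 rows have distinct {Port, Carrier} values, so {Port, Carrier} → (all attributes) holds and {Port, Carrier} is a superkey.

Yes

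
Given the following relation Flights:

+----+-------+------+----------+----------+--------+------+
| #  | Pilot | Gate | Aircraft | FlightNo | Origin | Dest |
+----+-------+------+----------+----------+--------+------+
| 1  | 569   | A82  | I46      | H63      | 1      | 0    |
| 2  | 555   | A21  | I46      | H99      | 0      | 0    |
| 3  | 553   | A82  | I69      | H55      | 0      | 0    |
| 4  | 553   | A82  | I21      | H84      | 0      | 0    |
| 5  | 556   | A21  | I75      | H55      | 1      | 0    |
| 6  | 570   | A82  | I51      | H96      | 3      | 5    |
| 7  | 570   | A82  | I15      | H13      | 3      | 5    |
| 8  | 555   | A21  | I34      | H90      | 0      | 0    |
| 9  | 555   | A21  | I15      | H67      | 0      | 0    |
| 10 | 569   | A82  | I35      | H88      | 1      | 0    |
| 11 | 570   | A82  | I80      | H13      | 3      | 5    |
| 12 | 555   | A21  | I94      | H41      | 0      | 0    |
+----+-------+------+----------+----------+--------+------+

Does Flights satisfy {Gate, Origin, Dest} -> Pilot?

(Gate=A82, Origin=1, Dest=0): rows 1, 10 → Pilot = 569, 569 ✓
(Gate=A21, Origin=0, Dest=0): rows 2, 8, 9, 12 → Pilot = 555, 555, 555, 555 ✓
(Gate=A82, Origin=0, Dest=0): rows 3, 4 → Pilot = 553, 553 ✓
(Gate=A21, Origin=1, Dest=0): row 5 → Pilot = 556 ✓
(Gate=A82, Origin=3, Dest=5): rows 6, 7, 11 → Pilot = 570, 570, 570 ✓
Every {Gate, Origin, Dest} value is associated with a single Pilot value, so {Gate, Origin, Dest} -> Pilot holds.

Yes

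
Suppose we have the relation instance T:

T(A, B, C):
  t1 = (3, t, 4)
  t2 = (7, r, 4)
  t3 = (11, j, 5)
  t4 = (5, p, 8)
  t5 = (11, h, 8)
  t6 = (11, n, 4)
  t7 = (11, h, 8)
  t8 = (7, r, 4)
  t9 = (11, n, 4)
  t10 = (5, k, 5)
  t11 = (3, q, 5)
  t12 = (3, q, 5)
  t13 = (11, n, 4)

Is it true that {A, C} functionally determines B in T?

Yes

(A=3, C=4): row 1 → B = t ✓
(A=7, C=4): rows 2, 8 → B = r, r ✓
(A=11, C=5): row 3 → B = j ✓
(A=5, C=8): row 4 → B = p ✓
(A=11, C=8): rows 5, 7 → B = h, h ✓
(A=11, C=4): rows 6, 9, 13 → B = n, n, n ✓
(A=5, C=5): row 10 → B = k ✓
(A=3, C=5): rows 11, 12 → B = q, q ✓
Every {A, C} value is associated with a single B value, so {A, C} → B holds.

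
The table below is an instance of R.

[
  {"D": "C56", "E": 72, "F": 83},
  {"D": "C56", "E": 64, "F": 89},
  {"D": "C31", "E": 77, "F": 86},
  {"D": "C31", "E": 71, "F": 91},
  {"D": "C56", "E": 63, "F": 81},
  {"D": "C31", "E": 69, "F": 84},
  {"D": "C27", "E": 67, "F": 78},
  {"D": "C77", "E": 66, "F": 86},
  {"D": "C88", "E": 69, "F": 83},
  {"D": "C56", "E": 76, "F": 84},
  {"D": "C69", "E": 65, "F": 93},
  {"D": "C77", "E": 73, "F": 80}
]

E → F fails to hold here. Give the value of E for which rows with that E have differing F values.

E=72: 1 row → F = 83 ✓
E=64: 1 row → F = 89 ✓
E=77: 1 row → F = 86 ✓
E=71: 1 row → F = 91 ✓
E=63: 1 row → F = 81 ✓
E=69: 2 rows → F takes values {84, 83} — violation
E=67: 1 row → F = 78 ✓
E=66: 1 row → F = 86 ✓
E=76: 1 row → F = 84 ✓
E=65: 1 row → F = 93 ✓
E=73: 1 row → F = 80 ✓
The only E value with inconsistent F is E=69.

69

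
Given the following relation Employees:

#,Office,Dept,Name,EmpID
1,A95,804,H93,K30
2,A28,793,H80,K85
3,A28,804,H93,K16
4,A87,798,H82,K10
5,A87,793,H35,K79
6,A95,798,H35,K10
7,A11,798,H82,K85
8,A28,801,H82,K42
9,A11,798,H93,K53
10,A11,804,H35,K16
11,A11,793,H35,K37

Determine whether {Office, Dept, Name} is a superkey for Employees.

Yes

All 11 rows have distinct {Office, Dept, Name} values, so {Office, Dept, Name} → (all attributes) holds and {Office, Dept, Name} is a superkey.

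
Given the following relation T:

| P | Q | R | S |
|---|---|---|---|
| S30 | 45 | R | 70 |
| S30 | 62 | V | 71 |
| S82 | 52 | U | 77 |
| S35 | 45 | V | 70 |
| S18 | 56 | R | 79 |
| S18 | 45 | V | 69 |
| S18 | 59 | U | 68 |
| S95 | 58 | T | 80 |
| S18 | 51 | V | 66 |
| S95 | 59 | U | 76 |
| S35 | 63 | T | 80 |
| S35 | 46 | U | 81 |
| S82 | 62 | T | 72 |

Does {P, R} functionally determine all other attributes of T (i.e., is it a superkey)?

No

Two distinct rows share (P=S18, R=V), so {P, R} does not determine every attribute — not a superkey.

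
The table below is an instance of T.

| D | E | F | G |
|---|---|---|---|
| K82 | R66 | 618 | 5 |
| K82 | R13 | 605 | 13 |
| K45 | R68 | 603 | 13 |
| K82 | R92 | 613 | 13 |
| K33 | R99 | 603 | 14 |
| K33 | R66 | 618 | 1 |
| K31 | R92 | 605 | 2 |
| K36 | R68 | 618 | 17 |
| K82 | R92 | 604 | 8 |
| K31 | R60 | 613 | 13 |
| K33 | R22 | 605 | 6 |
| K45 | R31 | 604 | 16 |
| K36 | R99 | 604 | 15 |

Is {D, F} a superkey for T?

Yes

All 13 rows have distinct {D, F} values, so {D, F} → (all attributes) holds and {D, F} is a superkey.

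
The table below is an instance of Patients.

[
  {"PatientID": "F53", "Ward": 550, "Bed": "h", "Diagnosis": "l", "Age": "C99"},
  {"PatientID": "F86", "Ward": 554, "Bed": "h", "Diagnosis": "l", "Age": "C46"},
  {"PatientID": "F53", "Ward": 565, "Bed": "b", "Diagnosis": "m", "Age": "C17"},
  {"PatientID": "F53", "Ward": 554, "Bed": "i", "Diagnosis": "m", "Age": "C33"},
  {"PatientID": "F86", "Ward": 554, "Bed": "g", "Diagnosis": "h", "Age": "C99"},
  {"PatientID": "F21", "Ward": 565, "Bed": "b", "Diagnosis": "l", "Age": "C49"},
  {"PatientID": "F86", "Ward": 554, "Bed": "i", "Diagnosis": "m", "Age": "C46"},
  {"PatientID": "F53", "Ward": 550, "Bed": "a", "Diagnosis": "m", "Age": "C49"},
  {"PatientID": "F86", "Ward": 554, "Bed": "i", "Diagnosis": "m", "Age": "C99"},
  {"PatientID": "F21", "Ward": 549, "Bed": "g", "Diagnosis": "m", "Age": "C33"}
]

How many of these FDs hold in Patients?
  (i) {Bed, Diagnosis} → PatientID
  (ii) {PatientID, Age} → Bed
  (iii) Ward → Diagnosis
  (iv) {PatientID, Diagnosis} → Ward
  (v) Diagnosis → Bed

0

(i) {Bed, Diagnosis} → PatientID: (Bed=h, Diagnosis=l): 2 rows → PatientID takes values {F53, F86} — violation; (Bed=i, Diagnosis=m): 3 rows → PatientID takes values {F53, F86} — violation — fails.
(ii) {PatientID, Age} → Bed: (PatientID=F86, Age=C46): 2 rows → Bed takes values {h, i} — violation; (PatientID=F86, Age=C99): 2 rows → Bed takes values {g, i} — violation — fails.
(iii) Ward → Diagnosis: Ward=550: 2 rows → Diagnosis takes values {l, m} — violation; Ward=554: 5 rows → Diagnosis takes values {l, m, h} — violation; Ward=565: 2 rows → Diagnosis takes values {m, l} — violation — fails.
(iv) {PatientID, Diagnosis} → Ward: (PatientID=F53, Diagnosis=m): 3 rows → Ward takes values {565, 554, 550} — violation — fails.
(v) Diagnosis → Bed: Diagnosis=l: 3 rows → Bed takes values {h, b} — violation; Diagnosis=m: 6 rows → Bed takes values {b, i, a, g} — violation — fails.
None of the 5 dependencies hold.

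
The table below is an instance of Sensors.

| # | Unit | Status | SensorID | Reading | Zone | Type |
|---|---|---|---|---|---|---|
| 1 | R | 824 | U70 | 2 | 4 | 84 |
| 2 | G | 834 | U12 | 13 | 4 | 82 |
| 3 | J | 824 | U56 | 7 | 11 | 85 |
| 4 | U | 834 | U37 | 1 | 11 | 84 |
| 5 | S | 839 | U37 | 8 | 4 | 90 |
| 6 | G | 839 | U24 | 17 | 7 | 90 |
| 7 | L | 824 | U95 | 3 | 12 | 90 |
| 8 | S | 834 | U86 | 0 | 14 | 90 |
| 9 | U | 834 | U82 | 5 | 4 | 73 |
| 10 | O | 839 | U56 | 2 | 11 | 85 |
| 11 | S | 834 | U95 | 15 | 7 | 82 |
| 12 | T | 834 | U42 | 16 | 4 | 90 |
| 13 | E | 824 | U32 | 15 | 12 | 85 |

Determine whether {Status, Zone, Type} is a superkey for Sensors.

Yes

All 13 rows have distinct {Status, Zone, Type} values, so {Status, Zone, Type} → (all attributes) holds and {Status, Zone, Type} is a superkey.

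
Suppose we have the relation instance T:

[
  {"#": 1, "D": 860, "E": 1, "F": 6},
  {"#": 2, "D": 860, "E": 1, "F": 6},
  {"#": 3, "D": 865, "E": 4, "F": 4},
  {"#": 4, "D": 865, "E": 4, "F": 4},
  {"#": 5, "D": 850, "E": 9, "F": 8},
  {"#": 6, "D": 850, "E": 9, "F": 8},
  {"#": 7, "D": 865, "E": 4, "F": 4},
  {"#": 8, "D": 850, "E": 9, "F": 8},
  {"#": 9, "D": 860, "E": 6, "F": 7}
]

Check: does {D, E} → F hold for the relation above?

Yes

(D=860, E=1): rows 1, 2 → F = 6, 6 ✓
(D=865, E=4): rows 3, 4, 7 → F = 4, 4, 4 ✓
(D=850, E=9): rows 5, 6, 8 → F = 8, 8, 8 ✓
(D=860, E=6): row 9 → F = 7 ✓
Every {D, E} value is associated with a single F value, so {D, E} → F holds.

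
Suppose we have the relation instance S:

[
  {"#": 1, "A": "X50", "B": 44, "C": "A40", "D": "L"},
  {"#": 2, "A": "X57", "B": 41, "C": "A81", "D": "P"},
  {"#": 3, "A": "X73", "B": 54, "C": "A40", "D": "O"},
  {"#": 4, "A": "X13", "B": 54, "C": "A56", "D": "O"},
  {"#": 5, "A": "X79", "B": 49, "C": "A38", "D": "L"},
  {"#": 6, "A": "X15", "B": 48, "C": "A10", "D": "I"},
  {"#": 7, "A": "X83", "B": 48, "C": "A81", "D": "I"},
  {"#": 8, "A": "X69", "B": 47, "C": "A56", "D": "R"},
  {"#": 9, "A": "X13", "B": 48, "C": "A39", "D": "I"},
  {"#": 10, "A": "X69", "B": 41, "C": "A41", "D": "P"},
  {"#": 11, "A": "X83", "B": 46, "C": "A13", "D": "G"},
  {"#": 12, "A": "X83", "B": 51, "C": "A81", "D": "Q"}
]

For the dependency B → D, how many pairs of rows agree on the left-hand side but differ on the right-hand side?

0

B=41: all 2 rows agree on D — 0 pairs.
B=54: all 2 rows agree on D — 0 pairs.
B=48: all 3 rows agree on D — 0 pairs.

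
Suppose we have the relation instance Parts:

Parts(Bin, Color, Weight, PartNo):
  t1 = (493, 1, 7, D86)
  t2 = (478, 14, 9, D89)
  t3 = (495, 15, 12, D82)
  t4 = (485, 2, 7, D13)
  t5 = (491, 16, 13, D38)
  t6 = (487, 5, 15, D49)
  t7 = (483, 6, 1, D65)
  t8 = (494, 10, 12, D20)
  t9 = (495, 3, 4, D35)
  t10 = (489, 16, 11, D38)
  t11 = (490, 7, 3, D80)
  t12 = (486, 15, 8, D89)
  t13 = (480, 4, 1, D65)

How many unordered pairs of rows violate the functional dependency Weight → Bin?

Weight=7: violating pairs (1,4) — 1 pair.
Weight=12: violating pairs (3,8) — 1 pair.
Weight=1: violating pairs (7,13) — 1 pair.

3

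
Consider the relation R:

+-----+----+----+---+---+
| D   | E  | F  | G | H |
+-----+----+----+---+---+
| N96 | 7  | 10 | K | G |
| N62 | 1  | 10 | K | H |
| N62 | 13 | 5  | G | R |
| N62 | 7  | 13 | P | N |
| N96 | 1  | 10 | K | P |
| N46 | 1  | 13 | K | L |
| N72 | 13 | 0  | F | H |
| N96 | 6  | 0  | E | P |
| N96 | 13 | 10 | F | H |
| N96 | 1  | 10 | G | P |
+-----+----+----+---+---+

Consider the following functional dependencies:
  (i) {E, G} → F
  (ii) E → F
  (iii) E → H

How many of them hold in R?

0

(i) {E, G} → F: (E=1, G=K): 3 rows → F takes values {10, 13} — violation; (E=13, G=F): 2 rows → F takes values {0, 10} — violation — fails.
(ii) E → F: E=7: 2 rows → F takes values {10, 13} — violation; E=1: 4 rows → F takes values {10, 13} — violation; E=13: 3 rows → F takes values {5, 0, 10} — violation — fails.
(iii) E → H: E=7: 2 rows → H takes values {G, N} — violation; E=1: 4 rows → H takes values {H, P, L} — violation; E=13: 3 rows → H takes values {R, H} — violation — fails.
None of the 3 dependencies hold.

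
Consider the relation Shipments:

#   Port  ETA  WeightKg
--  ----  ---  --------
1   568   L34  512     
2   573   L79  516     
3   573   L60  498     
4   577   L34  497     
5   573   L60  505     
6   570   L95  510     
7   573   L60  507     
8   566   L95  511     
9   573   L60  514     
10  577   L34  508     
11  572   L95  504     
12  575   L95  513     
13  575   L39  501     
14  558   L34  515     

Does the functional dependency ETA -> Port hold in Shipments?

ETA=L34: rows 1, 4, 10, 14 → Port takes values {568, 577, 558} — violation
ETA=L79: row 2 → Port = 573 ✓
ETA=L60: rows 3, 5, 7, 9 → Port = 573, 573, 573, 573 ✓
ETA=L95: rows 6, 8, 11, 12 → Port takes values {570, 566, 572, 575} — violation
ETA=L39: row 13 → Port = 575 ✓
Two rows agree on ETA but differ on Port, so ETA -> Port does not hold.

No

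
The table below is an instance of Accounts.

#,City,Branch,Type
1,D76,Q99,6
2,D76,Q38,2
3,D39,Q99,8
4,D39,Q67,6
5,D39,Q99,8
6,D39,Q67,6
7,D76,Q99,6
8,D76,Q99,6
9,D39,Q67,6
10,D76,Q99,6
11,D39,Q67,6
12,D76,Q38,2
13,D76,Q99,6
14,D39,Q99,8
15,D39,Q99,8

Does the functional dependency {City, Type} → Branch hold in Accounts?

(City=D76, Type=6): rows 1, 7, 8, 10, 13 → Branch = Q99, Q99, Q99, Q99, Q99 ✓
(City=D76, Type=2): rows 2, 12 → Branch = Q38, Q38 ✓
(City=D39, Type=8): rows 3, 5, 14, 15 → Branch = Q99, Q99, Q99, Q99 ✓
(City=D39, Type=6): rows 4, 6, 9, 11 → Branch = Q67, Q67, Q67, Q67 ✓
Every {City, Type} value is associated with a single Branch value, so {City, Type} → Branch holds.

Yes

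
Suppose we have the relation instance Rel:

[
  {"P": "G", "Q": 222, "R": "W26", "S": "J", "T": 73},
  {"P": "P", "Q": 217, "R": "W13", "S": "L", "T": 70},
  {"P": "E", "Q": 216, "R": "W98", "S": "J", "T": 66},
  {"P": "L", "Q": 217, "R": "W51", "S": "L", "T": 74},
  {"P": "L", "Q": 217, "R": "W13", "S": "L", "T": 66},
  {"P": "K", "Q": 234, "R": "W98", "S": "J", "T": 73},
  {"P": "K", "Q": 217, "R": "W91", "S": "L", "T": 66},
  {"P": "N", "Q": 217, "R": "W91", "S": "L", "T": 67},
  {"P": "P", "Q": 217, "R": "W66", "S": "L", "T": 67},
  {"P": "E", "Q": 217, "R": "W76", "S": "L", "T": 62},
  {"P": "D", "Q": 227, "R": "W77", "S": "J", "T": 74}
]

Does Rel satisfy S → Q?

No

S=J: 4 rows → Q takes values {222, 216, 234, 227} — violation
S=L: 7 rows → Q = 217, 217, 217, 217, 217, 217, 217 ✓
Two rows agree on S but differ on Q, so S → Q does not hold.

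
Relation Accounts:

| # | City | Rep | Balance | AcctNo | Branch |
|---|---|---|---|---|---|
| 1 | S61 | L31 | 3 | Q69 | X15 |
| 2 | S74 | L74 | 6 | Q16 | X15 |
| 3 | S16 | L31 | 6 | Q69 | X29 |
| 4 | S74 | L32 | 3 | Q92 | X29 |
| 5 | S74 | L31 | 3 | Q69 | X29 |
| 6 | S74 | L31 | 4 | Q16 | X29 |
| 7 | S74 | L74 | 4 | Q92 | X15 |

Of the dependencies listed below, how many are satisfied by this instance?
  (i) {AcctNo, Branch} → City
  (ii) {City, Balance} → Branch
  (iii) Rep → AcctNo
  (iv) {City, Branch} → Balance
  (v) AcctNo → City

(i) {AcctNo, Branch} → City: (AcctNo=Q69, Branch=X29): rows 3, 5 → City takes values {S16, S74} — violation — fails.
(ii) {City, Balance} → Branch: (City=S74, Balance=4): rows 6, 7 → Branch takes values {X29, X15} — violation — fails.
(iii) Rep → AcctNo: Rep=L31: rows 1, 3, 5, 6 → AcctNo takes values {Q69, Q16} — violation; Rep=L74: rows 2, 7 → AcctNo takes values {Q16, Q92} — violation — fails.
(iv) {City, Branch} → Balance: (City=S74, Branch=X15): rows 2, 7 → Balance takes values {6, 4} — violation; (City=S74, Branch=X29): rows 4, 5, 6 → Balance takes values {3, 4} — violation — fails.
(v) AcctNo → City: AcctNo=Q69: rows 1, 3, 5 → City takes values {S61, S16, S74} — violation — fails.
None of the 5 dependencies hold.

0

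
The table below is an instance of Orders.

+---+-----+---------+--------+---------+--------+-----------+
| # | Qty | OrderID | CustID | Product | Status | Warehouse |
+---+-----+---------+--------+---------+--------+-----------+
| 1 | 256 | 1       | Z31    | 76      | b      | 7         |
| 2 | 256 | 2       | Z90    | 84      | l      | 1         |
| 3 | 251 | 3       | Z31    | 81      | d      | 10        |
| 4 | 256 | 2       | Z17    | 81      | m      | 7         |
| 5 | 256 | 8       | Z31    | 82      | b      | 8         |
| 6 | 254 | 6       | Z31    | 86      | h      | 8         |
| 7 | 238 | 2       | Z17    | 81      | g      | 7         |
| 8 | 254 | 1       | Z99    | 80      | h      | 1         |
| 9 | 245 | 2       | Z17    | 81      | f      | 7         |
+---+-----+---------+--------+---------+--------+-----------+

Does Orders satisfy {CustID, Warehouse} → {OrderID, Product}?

No

(CustID=Z31, Warehouse=7): row 1 → {OrderID,Product} = (1, 76) ✓
(CustID=Z90, Warehouse=1): row 2 → {OrderID,Product} = (2, 84) ✓
(CustID=Z31, Warehouse=10): row 3 → {OrderID,Product} = (3, 81) ✓
(CustID=Z17, Warehouse=7): rows 4, 7, 9 → {OrderID,Product} = (2, 81), (2, 81), (2, 81) ✓
(CustID=Z31, Warehouse=8): rows 5, 6 → {OrderID,Product} takes values {(8, 82), (6, 86)} — violation
(CustID=Z99, Warehouse=1): row 8 → {OrderID,Product} = (1, 80) ✓
Two rows agree on {CustID, Warehouse} but differ on {OrderID, Product}, so {CustID, Warehouse} → {OrderID, Product} does not hold.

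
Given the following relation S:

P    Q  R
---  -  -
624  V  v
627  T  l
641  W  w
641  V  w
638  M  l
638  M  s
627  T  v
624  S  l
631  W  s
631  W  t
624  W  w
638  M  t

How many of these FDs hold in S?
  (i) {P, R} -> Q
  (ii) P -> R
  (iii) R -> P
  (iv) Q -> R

0

(i) {P, R} -> Q: (P=641, R=w): 2 rows → Q takes values {W, V} — violation — fails.
(ii) P -> R: P=624: 3 rows → R takes values {v, l, w} — violation; P=627: 2 rows → R takes values {l, v} — violation; P=638: 3 rows → R takes values {l, s, t} — violation; P=631: 2 rows → R takes values {s, t} — violation — fails.
(iii) R -> P: R=v: 2 rows → P takes values {624, 627} — violation; R=l: 3 rows → P takes values {627, 638, 624} — violation; R=w: 3 rows → P takes values {641, 624} — violation; R=s: 2 rows → P takes values {638, 631} — violation; R=t: 2 rows → P takes values {631, 638} — violation — fails.
(iv) Q -> R: Q=V: 2 rows → R takes values {v, w} — violation; Q=T: 2 rows → R takes values {l, v} — violation; Q=W: 4 rows → R takes values {w, s, t} — violation; Q=M: 3 rows → R takes values {l, s, t} — violation — fails.
None of the 4 dependencies hold.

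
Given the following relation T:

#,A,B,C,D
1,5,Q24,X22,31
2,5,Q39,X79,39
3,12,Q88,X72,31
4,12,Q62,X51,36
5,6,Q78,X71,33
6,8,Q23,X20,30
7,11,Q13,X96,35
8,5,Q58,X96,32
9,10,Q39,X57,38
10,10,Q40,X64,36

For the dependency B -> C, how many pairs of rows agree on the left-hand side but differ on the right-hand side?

B=Q39: violating pairs (2,9) — 1 pair.

1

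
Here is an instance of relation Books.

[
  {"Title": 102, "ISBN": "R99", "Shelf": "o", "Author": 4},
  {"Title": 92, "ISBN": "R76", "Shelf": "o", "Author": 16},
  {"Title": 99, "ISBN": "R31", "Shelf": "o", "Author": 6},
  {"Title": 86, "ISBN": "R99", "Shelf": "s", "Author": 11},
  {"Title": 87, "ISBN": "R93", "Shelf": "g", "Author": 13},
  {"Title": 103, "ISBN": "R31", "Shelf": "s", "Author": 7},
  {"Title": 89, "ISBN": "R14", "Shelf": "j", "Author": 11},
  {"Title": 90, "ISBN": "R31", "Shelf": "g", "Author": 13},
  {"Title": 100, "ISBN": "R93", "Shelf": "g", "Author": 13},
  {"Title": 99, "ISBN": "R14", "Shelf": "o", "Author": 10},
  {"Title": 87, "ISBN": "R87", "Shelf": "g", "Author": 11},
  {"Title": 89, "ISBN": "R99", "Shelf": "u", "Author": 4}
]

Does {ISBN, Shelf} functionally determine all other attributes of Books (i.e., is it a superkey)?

Two distinct rows share (ISBN=R93, Shelf=g), so {ISBN, Shelf} does not determine every attribute — not a superkey.

No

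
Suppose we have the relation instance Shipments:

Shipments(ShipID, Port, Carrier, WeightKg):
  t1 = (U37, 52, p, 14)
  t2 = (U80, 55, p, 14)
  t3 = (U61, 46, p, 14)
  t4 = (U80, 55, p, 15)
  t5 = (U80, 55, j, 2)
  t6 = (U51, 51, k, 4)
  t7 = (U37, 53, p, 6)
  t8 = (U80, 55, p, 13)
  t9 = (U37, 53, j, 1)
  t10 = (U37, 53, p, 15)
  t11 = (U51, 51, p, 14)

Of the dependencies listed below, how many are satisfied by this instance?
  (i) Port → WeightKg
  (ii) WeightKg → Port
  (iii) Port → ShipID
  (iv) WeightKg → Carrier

(i) Port → WeightKg: Port=55: rows 2, 4, 5, 8 → WeightKg takes values {14, 15, 2, 13} — violation; Port=51: rows 6, 11 → WeightKg takes values {4, 14} — violation; Port=53: rows 7, 9, 10 → WeightKg takes values {6, 1, 15} — violation — fails.
(ii) WeightKg → Port: WeightKg=14: rows 1, 2, 3, 11 → Port takes values {52, 55, 46, 51} — violation; WeightKg=15: rows 4, 10 → Port takes values {55, 53} — violation — fails.
(iii) Port → ShipID: every LHS value maps to a single RHS value — holds.
(iv) WeightKg → Carrier: every LHS value maps to a single RHS value — holds.
2 of the 4 dependencies hold.

2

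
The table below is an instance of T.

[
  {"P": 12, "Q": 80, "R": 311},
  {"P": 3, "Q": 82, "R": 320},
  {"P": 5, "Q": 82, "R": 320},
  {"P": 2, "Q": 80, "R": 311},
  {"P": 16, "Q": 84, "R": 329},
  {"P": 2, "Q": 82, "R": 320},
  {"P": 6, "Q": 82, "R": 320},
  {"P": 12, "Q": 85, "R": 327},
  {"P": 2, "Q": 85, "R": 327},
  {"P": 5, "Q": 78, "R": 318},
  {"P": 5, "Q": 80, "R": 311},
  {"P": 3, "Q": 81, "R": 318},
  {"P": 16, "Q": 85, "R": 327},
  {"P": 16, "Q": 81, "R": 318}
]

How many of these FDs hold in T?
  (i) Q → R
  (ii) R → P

1

(i) Q → R: every LHS value maps to a single RHS value — holds.
(ii) R → P: R=311: 3 rows → P takes values {12, 2, 5} — violation; R=320: 4 rows → P takes values {3, 5, 2, 6} — violation; R=327: 3 rows → P takes values {12, 2, 16} — violation; R=318: 3 rows → P takes values {5, 3, 16} — violation — fails.
1 of the 2 dependencies holds.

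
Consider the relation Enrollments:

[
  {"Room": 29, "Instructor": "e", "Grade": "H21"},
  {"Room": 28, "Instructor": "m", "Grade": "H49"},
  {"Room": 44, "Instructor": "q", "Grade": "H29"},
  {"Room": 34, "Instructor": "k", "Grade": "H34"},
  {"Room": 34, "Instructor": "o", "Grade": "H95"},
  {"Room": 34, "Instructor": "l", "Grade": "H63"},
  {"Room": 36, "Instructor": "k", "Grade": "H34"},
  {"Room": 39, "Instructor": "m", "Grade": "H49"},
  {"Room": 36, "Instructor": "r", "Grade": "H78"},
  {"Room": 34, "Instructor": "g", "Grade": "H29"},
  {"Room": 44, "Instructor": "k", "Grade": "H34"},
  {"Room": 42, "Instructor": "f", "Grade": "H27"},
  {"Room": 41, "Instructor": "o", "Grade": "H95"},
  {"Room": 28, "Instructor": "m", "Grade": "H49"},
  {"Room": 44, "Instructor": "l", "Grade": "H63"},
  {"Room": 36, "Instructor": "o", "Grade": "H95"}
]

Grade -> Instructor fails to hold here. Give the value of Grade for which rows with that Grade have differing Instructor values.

Grade=H21: 1 row → Instructor = e ✓
Grade=H49: 3 rows → Instructor = m, m, m ✓
Grade=H29: 2 rows → Instructor takes values {q, g} — violation
Grade=H34: 3 rows → Instructor = k, k, k ✓
Grade=H95: 3 rows → Instructor = o, o, o ✓
Grade=H63: 2 rows → Instructor = l, l ✓
Grade=H78: 1 row → Instructor = r ✓
Grade=H27: 1 row → Instructor = f ✓
The only Grade value with inconsistent Instructor is Grade=H29.

H29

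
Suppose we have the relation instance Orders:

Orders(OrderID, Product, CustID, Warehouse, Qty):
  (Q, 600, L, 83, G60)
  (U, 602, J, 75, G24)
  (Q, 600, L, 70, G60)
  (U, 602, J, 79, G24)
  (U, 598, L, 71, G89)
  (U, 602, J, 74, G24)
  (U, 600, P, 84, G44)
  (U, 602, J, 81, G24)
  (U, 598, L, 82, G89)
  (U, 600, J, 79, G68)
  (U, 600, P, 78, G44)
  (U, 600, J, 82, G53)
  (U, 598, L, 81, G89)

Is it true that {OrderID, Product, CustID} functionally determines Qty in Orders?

(OrderID=Q, Product=600, CustID=L): 2 rows → Qty = G60, G60 ✓
(OrderID=U, Product=602, CustID=J): 4 rows → Qty = G24, G24, G24, G24 ✓
(OrderID=U, Product=598, CustID=L): 3 rows → Qty = G89, G89, G89 ✓
(OrderID=U, Product=600, CustID=P): 2 rows → Qty = G44, G44 ✓
(OrderID=U, Product=600, CustID=J): 2 rows → Qty takes values {G68, G53} — violation
Two rows agree on {OrderID, Product, CustID} but differ on Qty, so {OrderID, Product, CustID} -> Qty does not hold.

No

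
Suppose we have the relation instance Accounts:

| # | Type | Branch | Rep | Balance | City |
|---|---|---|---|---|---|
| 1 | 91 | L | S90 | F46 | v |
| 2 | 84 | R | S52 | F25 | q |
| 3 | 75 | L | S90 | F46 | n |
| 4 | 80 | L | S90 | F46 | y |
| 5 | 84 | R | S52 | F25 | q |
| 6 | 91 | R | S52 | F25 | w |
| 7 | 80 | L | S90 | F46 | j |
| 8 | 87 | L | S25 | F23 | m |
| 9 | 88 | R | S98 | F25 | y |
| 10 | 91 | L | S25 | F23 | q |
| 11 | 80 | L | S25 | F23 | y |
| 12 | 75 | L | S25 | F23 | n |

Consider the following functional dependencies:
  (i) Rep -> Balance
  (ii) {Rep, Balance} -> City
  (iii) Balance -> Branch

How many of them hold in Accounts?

2

(i) Rep -> Balance: every LHS value maps to a single RHS value — holds.
(ii) {Rep, Balance} -> City: (Rep=S90, Balance=F46): rows 1, 3, 4, 7 → City takes values {v, n, y, j} — violation; (Rep=S52, Balance=F25): rows 2, 5, 6 → City takes values {q, w} — violation; (Rep=S25, Balance=F23): rows 8, 10, 11, 12 → City takes values {m, q, y, n} — violation — fails.
(iii) Balance -> Branch: every LHS value maps to a single RHS value — holds.
2 of the 3 dependencies hold.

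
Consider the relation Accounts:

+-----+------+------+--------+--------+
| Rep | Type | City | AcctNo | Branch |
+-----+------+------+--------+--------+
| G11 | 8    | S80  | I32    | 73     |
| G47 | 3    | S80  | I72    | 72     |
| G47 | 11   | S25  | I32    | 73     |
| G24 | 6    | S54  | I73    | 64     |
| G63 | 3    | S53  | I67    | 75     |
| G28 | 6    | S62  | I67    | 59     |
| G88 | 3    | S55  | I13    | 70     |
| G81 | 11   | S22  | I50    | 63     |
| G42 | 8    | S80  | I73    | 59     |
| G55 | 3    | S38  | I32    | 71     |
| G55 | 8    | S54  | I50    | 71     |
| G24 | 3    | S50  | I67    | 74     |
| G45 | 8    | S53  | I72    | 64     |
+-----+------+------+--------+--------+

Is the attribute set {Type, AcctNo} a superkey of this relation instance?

No

Two distinct rows share (Type=3, AcctNo=I67), so {Type, AcctNo} does not determine every attribute — not a superkey.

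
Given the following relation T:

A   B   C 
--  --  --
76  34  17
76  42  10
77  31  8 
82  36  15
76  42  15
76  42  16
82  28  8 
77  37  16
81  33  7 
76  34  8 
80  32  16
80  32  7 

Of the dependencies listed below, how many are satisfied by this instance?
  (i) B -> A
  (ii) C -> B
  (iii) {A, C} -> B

2

(i) B -> A: every LHS value maps to a single RHS value — holds.
(ii) C -> B: C=8: 3 rows → B takes values {31, 28, 34} — violation; C=15: 2 rows → B takes values {36, 42} — violation; C=16: 3 rows → B takes values {42, 37, 32} — violation; C=7: 2 rows → B takes values {33, 32} — violation — fails.
(iii) {A, C} -> B: every LHS value maps to a single RHS value — holds.
2 of the 3 dependencies hold.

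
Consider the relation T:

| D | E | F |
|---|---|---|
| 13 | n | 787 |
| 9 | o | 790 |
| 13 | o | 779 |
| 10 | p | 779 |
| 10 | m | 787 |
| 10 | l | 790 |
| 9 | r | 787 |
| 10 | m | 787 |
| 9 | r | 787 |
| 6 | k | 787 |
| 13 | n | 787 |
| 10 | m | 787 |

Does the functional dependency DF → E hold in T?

Yes

(D=13, F=787): 2 rows → E = n, n ✓
(D=9, F=790): 1 row → E = o ✓
(D=13, F=779): 1 row → E = o ✓
(D=10, F=779): 1 row → E = p ✓
(D=10, F=787): 3 rows → E = m, m, m ✓
(D=10, F=790): 1 row → E = l ✓
(D=9, F=787): 2 rows → E = r, r ✓
(D=6, F=787): 1 row → E = k ✓
Every DF value is associated with a single E value, so DF → E holds.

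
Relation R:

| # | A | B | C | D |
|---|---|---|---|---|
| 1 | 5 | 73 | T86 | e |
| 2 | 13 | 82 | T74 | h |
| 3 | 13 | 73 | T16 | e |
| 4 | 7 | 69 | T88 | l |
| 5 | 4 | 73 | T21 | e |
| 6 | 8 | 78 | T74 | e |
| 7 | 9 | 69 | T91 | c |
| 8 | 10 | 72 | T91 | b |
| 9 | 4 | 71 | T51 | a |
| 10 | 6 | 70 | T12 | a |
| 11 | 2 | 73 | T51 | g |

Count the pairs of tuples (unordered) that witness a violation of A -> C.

A=13: violating pairs (2,3) — 1 pair.
A=4: violating pairs (5,9) — 1 pair.

2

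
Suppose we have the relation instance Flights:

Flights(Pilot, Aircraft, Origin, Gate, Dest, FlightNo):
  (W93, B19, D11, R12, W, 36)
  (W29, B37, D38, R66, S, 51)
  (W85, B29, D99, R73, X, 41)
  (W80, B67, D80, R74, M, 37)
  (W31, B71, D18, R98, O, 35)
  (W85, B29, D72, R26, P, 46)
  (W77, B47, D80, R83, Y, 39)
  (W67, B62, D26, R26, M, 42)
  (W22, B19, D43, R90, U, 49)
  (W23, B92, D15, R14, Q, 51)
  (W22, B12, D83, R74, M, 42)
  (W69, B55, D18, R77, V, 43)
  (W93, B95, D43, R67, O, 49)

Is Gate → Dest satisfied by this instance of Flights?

Gate=R12: 1 row → Dest = W ✓
Gate=R66: 1 row → Dest = S ✓
Gate=R73: 1 row → Dest = X ✓
Gate=R74: 2 rows → Dest = M, M ✓
Gate=R98: 1 row → Dest = O ✓
Gate=R26: 2 rows → Dest takes values {P, M} — violation
Gate=R83: 1 row → Dest = Y ✓
Gate=R90: 1 row → Dest = U ✓
Gate=R14: 1 row → Dest = Q ✓
Gate=R77: 1 row → Dest = V ✓
Gate=R67: 1 row → Dest = O ✓
Two rows agree on Gate but differ on Dest, so Gate → Dest does not hold.

No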